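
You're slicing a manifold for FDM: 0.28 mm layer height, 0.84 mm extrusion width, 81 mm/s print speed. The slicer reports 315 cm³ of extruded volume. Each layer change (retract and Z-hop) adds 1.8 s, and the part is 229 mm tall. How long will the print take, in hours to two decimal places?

5.00 hours

Extrusion cross-section = 0.28 × 0.84 = 0.2352 mm².
Total extruded path = 315000/0.2352 = 1339285.7 mm.
Print-move time: 1339285.7 / 81 → 16534.4 s.
Layers = ⌈229/0.28⌉ = 818.
Z-hop total = 818 × 1.8 = 1472.4 s.
Total = 16534.4 + 1472.4 = 18006.8 s = 5.00 hours.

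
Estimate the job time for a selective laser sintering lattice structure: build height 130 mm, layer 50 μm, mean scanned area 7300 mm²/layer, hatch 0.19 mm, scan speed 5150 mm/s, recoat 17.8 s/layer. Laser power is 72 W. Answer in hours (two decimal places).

Layers = ⌈130/0.05⌉ = 2600.
Scan path per layer = 7300 / 0.19, so 38421.1 mm.
Per-layer scan time: 38421.1 / 5150 → 7.4604 s.
Per-layer time = 7.4604 + 17.8 = 25.2604 s.
2600 layers × 25.2604 s/layer = 65677.04 s, i.e. 18.24 hours.

18.24 hours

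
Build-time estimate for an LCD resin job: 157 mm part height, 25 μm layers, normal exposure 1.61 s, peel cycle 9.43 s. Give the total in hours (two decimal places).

Layer count = ceil(157 / 0.025) = 6280.
Cycle time = 1.61 + 9.43, so 11.04 s.
Build time: 6280 × 11.04 s = 69331.2 s, i.e. 19.26 hours.

19.26 hours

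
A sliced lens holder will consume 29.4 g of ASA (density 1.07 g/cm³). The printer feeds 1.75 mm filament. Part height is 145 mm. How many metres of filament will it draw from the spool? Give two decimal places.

11.42 m

Extruded volume: 29.4/1.07 = 27.4766 cm³ (27476.6 mm³).
A = π r² = π × 0.875² = 2.4053 mm².
L = V/A = 27476.6/2.4053 = 11423.36 mm → 11.42 m.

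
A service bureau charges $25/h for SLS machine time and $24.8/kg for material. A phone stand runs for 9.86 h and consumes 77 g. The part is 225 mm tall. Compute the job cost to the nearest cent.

$248.41

Machine cost = 25 × 9.86 = $246.50.
Feedstock cost: 24.8 × 77/1000 → $1.9096.
Job cost: 246.50 + 1.9096 = 248.4096 ≈ $248.41.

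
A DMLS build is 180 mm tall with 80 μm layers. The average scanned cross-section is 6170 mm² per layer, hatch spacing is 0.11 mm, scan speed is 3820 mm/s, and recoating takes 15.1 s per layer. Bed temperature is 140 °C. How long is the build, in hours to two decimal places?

Layers = ⌈180/0.08⌉ = 2250.
Per-layer scan distance: 6170 / 0.11 → 56090.9 mm.
Per-layer scan time = 56090.9 / 3820 = 14.6835 s.
Per-layer time: 14.6835 + 15.1 → 29.7835 s.
Total: 2250 × 29.7835 s = 67012.875 s → 18.61 hours.

18.61 hours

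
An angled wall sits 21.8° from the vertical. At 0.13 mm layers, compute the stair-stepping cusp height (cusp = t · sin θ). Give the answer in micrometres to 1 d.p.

Cusp = layer height × sin(21.8°) = 0.13 × 0.3714 = 0.048282 mm = 48.3 μm.

48.3 μm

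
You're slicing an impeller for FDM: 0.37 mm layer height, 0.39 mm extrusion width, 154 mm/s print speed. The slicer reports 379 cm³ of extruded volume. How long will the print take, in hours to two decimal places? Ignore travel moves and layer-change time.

4.74 hours

Extrusion cross-section = 0.37 × 0.39 = 0.1443 mm².
Total extruded path = 379000/0.1443 = 2626472.6 mm.
Time extruding: 2626472.6 / 154 → 17055 s.
In the requested units: 17055 s = 4.74 hours.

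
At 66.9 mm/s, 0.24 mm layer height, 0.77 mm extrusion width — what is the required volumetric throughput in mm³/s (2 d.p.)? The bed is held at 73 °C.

Extrusion cross-section: 0.24 × 0.77 → 0.1848 mm².
Q = v·A = 66.9 × 0.1848 = 12.36 mm³/s.

12.36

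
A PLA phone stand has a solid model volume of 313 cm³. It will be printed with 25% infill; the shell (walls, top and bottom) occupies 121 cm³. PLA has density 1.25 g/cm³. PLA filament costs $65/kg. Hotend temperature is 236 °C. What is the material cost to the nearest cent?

$13.73

Interior volume = 313 − 121, so 192 cm³.
Deposited infill = 0.25 × 192, so 48 cm³.
Total printed volume: 121 + 48 → 169 cm³.
Mass = 169 × 1.25, so 211.25 g.
Cost = 211.25 g / 1000 × $65/kg = $13.73.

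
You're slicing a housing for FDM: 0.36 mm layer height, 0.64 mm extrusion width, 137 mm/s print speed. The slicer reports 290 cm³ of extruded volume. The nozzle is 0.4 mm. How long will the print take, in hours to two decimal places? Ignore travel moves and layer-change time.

Extrusion cross-section = 0.36 × 0.64 = 0.2304 mm².
Path length: 290000 mm³ / 0.2304 mm² → 1258680.6 mm.
Print-move time = 1258680.6 / 137 = 9187.4 s.
That's 9187.4 s → 2.55 hours.

2.55 hours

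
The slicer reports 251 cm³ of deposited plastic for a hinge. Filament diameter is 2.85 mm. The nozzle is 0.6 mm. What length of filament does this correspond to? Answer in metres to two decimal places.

39.35 m

Filament cross-section = π × (2.85/2)² = 6.3794 mm².
L = 251000 mm³ / 6.3794 mm² = 39345.39 mm, i.e. 39.35 m.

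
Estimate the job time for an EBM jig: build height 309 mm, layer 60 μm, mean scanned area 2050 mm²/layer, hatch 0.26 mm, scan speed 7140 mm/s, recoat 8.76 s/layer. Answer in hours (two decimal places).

14.11 hours

Layers = ⌈309/0.06⌉ = 5150.
Per-layer scan distance = 2050 / 0.26, so 7884.6 mm.
Beam time per layer = 7884.6 / 7140 = 1.1043 s.
Time per layer = 1.1043 + 8.76, so 9.8643 s.
5150 layers × 9.8643 s/layer = 50801.145 s, i.e. 14.11 hours.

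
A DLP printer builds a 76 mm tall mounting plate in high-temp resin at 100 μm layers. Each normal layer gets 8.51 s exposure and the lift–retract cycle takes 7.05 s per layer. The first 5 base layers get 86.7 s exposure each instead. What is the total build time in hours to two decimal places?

Number of layers: 76 / 0.1 → 760 (rounded up).
Base layers = 5 × (86.7 + 7.05) = 468.75 s.
Remaining layers = 755 × (8.51 + 7.05) = 11747.8 s.
Total = 468.75 + 11747.8 = 12216.55 s = 3.39 hours.

3.39 hours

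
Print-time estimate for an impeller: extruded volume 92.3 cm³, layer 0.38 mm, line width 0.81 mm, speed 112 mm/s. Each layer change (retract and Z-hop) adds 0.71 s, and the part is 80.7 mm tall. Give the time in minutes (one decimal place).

Line area = 0.38 × 0.81, so 0.3078 mm².
Toolpath length = 92.3 cm³ / 0.3078 mm² = 92300 / 0.3078 = 299870 mm.
Time extruding = 299870 / 112, so 2677.4 s.
Layers = ⌈80.7/0.38⌉ = 213.
Z-hop total = 213 × 0.71 = 151.23 s.
Altogether 2677.4 + 151.23 = 2828.63 s, i.e. 47.1 minutes.

47.1 minutes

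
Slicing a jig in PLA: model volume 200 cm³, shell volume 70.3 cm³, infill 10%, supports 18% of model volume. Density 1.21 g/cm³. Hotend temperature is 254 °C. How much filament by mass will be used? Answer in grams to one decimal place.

144.3 g

Volume inside the shell = 200 − 70.3 = 129.7 cm³.
Infill volume = 0.10 × 129.7, so 12.97 cm³.
Support = 0.18 × 200, so 36 cm³.
Total extruded: 70.3 + 12.97 + 36 → 119.27 cm³.
Mass = 119.27 × 1.21 = 144.3167 g.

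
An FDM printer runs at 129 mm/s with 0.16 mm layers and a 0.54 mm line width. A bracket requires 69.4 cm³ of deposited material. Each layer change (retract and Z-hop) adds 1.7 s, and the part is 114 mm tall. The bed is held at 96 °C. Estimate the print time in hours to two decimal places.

Line area = 0.16 × 0.54 = 0.0864 mm².
Total extruded path = 69400/0.0864 = 803240.7 mm.
Extrusion time = 803240.7 / 129 = 6226.7 s.
Number of layers: 114 / 0.16 → 713 (rounded up).
Layer-change overhead = 713 × 1.7 = 1212.1 s.
Altogether 6226.7 + 1212.1 = 7438.8 s, i.e. 2.07 hours.

2.07 hours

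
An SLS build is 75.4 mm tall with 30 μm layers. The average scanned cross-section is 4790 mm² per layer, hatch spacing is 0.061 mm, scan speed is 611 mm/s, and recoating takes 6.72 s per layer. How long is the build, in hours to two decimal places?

Number of layers: 75.4 / 0.03 → 2514 (rounded up).
Hatch length per layer = 4790 / 0.061 = 78524.6 mm.
Laser time per layer = 78524.6 / 611 = 128.5182 s.
Per-layer time: 128.5182 + 6.72 → 135.2382 s.
2514 layers × 135.2382 s/layer = 339988.8348 s, i.e. 94.44 hours.

94.44 hours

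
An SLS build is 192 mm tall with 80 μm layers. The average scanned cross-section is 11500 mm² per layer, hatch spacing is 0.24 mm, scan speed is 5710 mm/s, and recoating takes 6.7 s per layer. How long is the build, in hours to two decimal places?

Layers = ⌈192/0.08⌉ = 2400.
Hatch length per layer = 11500 / 0.24 = 47916.7 mm.
Scan time per layer = 47916.7 / 5710, so 8.3917 s.
Time per layer = 8.3917 + 6.7 = 15.0917 s.
Build time = 2400 × 15.0917 = 36220.08 s = 10.06 hours.

10.06 hours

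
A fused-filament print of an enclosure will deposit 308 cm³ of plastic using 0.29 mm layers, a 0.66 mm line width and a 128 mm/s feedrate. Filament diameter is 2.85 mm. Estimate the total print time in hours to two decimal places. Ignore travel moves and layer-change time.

Bead cross-section = 0.29 × 0.66, so 0.1914 mm².
Toolpath length = 308 cm³ / 0.1914 mm² = 308000 / 0.1914 = 1609195.4 mm.
Time extruding = 1609195.4 / 128 = 12571.8 s.
In the requested units: 12571.8 s = 3.49 hours.

3.49 hours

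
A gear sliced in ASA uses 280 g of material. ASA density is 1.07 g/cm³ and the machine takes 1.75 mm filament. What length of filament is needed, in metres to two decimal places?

108.79 m

Extruded volume: 280/1.07 = 261.6822 cm³ (261682.2 mm³).
Cross-section of 1.75 mm filament: π·(1.75/2)² = 2.4053 mm².
Length = 261682.2 / 2.4053 = 108794 mm = 108.79 m.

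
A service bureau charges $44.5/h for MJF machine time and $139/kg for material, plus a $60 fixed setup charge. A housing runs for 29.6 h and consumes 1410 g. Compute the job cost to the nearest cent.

Machine cost = 44.5 × 29.6 = $1317.20.
Feedstock cost = 139 × 1410/1000 = $195.99.
Adding setup: 1317.20 + 195.99 + 60 → $1573.19.

$1573.19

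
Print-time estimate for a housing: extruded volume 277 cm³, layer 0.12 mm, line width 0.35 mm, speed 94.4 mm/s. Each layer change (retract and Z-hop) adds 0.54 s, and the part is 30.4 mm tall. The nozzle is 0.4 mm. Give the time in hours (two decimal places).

19.44 hours

Extrusion cross-section = 0.12 × 0.35, so 0.042 mm².
Total extruded path = 277000/0.042 = 6595238.1 mm.
Print-move time = 6595238.1 / 94.4, so 69864.8 s.
Number of layers: 30.4 / 0.12 → 254 (rounded up).
Layer-change overhead = 254 × 0.54 = 137.16 s.
Altogether 69864.8 + 137.16 = 70001.96 s, i.e. 19.44 hours.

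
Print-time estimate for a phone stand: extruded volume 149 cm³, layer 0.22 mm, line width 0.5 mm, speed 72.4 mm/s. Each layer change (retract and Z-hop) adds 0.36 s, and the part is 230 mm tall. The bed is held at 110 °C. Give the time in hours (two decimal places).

Line area: 0.22 × 0.5 → 0.11 mm².
Total extruded path = 149000/0.11 = 1354545.5 mm.
Time extruding: 1354545.5 / 72.4 → 18709.2 s.
Layers = ⌈230/0.22⌉ = 1046.
Z-hop total = 1046 × 0.36, so 376.56 s.
Altogether 18709.2 + 376.56 = 19085.76 s, i.e. 5.30 hours.

5.30 hours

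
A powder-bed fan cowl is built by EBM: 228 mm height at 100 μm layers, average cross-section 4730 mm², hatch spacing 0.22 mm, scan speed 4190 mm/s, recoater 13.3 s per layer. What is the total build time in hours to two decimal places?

Number of layers: 228 / 0.1 → 2280 (rounded up).
Per-layer scan distance = 4730 / 0.22 = 21500 mm.
Per-layer scan time = 21500 / 4190, so 5.1313 s.
Per-layer time: 5.1313 + 13.3 → 18.4313 s.
2280 layers × 18.4313 s/layer = 42023.364 s, i.e. 11.67 hours.

11.67 hours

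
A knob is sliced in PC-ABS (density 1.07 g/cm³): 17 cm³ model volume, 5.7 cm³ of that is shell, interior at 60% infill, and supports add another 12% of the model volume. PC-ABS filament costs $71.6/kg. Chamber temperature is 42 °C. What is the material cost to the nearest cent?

$1.11

Infill region: 17 − 5.7 → 11.3 cm³.
Deposited infill = 0.60 × 11.3, so 6.78 cm³.
Support: 0.12 × 17 → 2.04 cm³.
Total printed volume = 5.7 + 6.78 + 2.04, so 14.52 cm³.
Mass = 14.52 × 1.07, so 15.5364 g.
Cost = 15.5364 g / 1000 × $71.6/kg = $1.11.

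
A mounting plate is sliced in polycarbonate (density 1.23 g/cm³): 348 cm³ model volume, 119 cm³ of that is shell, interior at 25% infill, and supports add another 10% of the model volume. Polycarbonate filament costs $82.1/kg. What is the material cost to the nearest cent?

Infill region: 348 − 119 → 229 cm³.
Deposited infill = 0.25 × 229, so 57.25 cm³.
Support = 0.10 × 348 = 34.8 cm³.
Total extruded = 119 + 57.25 + 34.8 = 211.05 cm³.
Mass: 211.05 × 1.23 → 259.5915 g.
Cost = 259.5915 g / 1000 × $82.1/kg = $21.31.

$21.31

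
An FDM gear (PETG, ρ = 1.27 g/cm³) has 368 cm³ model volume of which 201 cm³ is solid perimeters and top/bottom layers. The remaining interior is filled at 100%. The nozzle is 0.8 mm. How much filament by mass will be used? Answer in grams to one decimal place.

Infill region = 368 − 201, so 167 cm³.
Infill deposited: 1.00 × 167 → 167 cm³.
Deposited volume: 201 + 167 → 368 cm³.
Mass: 368 × 1.27 → 467.36 g.

467.4 g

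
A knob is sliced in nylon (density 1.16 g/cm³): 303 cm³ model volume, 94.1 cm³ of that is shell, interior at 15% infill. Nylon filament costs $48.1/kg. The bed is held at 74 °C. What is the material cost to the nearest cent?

$7.00

Interior volume = 303 − 94.1, so 208.9 cm³.
Infill volume = 0.15 × 208.9, so 31.335 cm³.
Deposited volume = 94.1 + 31.335 = 125.435 cm³.
Mass = 125.435 × 1.16 = 145.5046 g.
Cost = 145.5046 g / 1000 × $48.1/kg = $7.00.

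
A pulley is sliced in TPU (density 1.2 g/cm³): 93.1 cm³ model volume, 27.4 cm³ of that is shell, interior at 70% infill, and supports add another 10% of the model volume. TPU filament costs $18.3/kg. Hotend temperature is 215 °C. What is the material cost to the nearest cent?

$1.82

Interior volume: 93.1 − 27.4 → 65.7 cm³.
Infill volume = 0.70 × 65.7 = 45.99 cm³.
Support = 0.10 × 93.1, so 9.31 cm³.
Total extruded = 27.4 + 45.99 + 9.31 = 82.7 cm³.
Mass: 82.7 × 1.2 → 99.24 g.
At $18.3/kg: 99.24/1000 × 18.3 = $1.82.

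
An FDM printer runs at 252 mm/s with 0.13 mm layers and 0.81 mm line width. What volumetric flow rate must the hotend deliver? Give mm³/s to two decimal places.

Bead cross-section = 0.13 × 0.81 = 0.1053 mm².
Volumetric flow = 252 × 0.1053 = 26.54 mm³/s.

26.54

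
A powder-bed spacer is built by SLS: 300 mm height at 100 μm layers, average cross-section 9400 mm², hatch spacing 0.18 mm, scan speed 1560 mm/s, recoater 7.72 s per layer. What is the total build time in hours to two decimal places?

34.33 hours

Layers = ⌈300/0.1⌉ = 3000.
Scan path per layer = 9400 / 0.18 = 52222.2 mm.
Scan time per layer = 52222.2 / 1560, so 33.4758 s.
Per-layer time = 33.4758 + 7.72 = 41.1958 s.
Total: 3000 × 41.1958 s = 123587.4 s → 34.33 hours.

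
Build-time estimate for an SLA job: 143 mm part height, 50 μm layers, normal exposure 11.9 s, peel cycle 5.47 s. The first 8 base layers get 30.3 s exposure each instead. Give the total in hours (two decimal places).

13.84 hours

Number of layers: 143 / 0.05 → 2860 (rounded up).
Bottom layers = 8 × (30.3 + 5.47) = 286.16 s.
Regular layers = 2852 × (11.9 + 5.47) = 49539.24 s.
Total = 286.16 + 49539.24 = 49825.4 s = 13.84 hours.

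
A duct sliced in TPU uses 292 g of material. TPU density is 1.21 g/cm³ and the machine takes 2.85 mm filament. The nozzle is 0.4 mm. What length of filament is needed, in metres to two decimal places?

Volume = 292 g / 1.21 g·cm⁻³ = 241.3223 cm³ = 241322.3 mm³.
Cross-section of 2.85 mm filament: π·(2.85/2)² = 6.3794 mm².
Length = 241322.3 / 6.3794 = 37828.37 mm = 37.83 m.

37.83 m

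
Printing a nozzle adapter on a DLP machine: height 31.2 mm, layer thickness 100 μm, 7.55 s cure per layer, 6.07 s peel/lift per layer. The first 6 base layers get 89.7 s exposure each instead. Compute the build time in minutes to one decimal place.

Number of layers: 31.2 / 0.1 → 312 (rounded up).
Bottom layers = 6 × (89.7 + 6.07), so 574.62 s.
Regular layers = 306 × (7.55 + 6.07), so 4167.72 s.
Sum: 574.62 + 4167.72 = 4742.34 s → 79.0 minutes.

79.0 minutes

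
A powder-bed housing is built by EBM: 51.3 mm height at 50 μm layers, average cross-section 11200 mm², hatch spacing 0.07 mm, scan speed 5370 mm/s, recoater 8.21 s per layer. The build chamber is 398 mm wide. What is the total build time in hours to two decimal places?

Layer count = ceil(51.3 / 0.05) = 1026.
Scan path per layer = 11200 / 0.07 = 160000 mm.
Scan time per layer = 160000 / 5370 = 29.7952 s.
Per-layer time = 29.7952 + 8.21, so 38.0052 s.
1026 layers × 38.0052 s/layer = 38993.3352 s, i.e. 10.83 hours.

10.83 hours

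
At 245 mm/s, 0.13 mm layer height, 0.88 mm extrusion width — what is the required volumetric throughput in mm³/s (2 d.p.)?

28.03

A = 0.13 × 0.88, so 0.1144 mm².
Q = v·A = 245 × 0.1144 = 28.03 mm³/s.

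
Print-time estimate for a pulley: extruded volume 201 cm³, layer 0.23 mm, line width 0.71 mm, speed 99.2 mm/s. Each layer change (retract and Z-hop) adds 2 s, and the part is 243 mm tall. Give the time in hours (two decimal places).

4.03 hours

Bead cross-section = 0.23 × 0.71 = 0.1633 mm².
Toolpath length = 201 cm³ / 0.1633 mm² = 201000 / 0.1633 = 1230863.4 mm.
Print-move time = 1230863.4 / 99.2 = 12407.9 s.
Layers = ⌈243/0.23⌉ = 1057.
Z-hop total = 1057 × 2 = 2114 s.
Altogether 12407.9 + 2114 = 14521.9 s, i.e. 4.03 hours.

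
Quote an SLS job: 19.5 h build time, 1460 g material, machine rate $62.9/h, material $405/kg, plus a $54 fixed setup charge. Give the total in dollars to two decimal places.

Time charge = 62.9 × 19.5, so $1226.55.
Material cost = 405 × 1460/1000, so $591.30.
Total = 1226.55 + 591.30 + 54 = $1871.85.

$1871.85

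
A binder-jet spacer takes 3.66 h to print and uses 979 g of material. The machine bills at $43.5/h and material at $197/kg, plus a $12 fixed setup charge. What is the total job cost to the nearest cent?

Time charge: 43.5 × 3.66 → $159.21.
Feedstock cost = 197 × 979/1000 = $192.863.
Adding setup: 159.21 + 192.863 + 12 → 364.073 ≈ $364.07.

$364.07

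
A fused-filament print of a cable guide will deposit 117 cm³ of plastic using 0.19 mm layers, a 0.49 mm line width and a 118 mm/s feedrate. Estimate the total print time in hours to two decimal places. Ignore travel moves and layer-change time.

Extrusion cross-section = 0.19 × 0.49 = 0.0931 mm².
Path length: 117000 mm³ / 0.0931 mm² → 1256713.2 mm.
Extrusion time = 1256713.2 / 118, so 10650.1 s.
10650.1 s = 2.96 hours.

2.96 hours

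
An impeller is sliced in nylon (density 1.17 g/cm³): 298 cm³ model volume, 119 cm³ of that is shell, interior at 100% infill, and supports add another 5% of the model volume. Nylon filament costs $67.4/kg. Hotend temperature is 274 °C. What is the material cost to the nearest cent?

$24.67

Infill region = 298 − 119 = 179 cm³.
Deposited infill = 1.00 × 179 = 179 cm³.
Support = 0.05 × 298 = 14.9 cm³.
Total printed volume = 119 + 179 + 14.9, so 312.9 cm³.
Mass: 312.9 × 1.17 → 366.093 g.
Cost = 366.093 g / 1000 × $67.4/kg = $24.67.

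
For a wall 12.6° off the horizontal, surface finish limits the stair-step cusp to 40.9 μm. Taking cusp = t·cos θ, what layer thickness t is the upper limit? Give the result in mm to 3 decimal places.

t = h_c / cos θ = 0.0409 / 0.9759 = 0.042 mm.

0.042 mm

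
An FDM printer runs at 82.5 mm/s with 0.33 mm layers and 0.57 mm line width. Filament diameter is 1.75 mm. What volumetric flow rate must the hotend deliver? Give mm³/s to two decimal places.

A: 0.33 × 0.57 → 0.1881 mm².
Volumetric flow = 82.5 × 0.1881 = 15.52 mm³/s.

15.52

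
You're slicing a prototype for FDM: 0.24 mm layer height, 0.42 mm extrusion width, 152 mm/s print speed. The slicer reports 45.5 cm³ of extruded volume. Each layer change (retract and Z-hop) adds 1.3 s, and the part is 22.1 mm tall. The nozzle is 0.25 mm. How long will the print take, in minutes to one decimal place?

Line area = 0.24 × 0.42, so 0.1008 mm².
Path length: 45500 mm³ / 0.1008 mm² → 451388.9 mm.
Extrusion time = 451388.9 / 152, so 2969.7 s.
Number of layers: 22.1 / 0.24 → 93 (rounded up).
Z-hop total: 93 × 1.3 → 120.9 s.
Total = 2969.7 + 120.9 = 3090.6 s = 51.5 minutes.

51.5 minutes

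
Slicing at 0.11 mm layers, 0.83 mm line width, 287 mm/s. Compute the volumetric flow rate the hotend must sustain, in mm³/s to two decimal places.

Bead cross-section = 0.11 × 0.83 = 0.0913 mm².
Q = v·A = 287 × 0.0913 = 26.20 mm³/s.

26.20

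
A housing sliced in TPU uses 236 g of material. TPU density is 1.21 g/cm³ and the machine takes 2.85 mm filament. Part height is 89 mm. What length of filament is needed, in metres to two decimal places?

30.57 m

Extruded volume: 236/1.21 = 195.0413 cm³ (195041.3 mm³).
Cross-section of 2.85 mm filament: π·(2.85/2)² = 6.3794 mm².
Length = 195041.3 / 6.3794 = 30573.61 mm = 30.57 m.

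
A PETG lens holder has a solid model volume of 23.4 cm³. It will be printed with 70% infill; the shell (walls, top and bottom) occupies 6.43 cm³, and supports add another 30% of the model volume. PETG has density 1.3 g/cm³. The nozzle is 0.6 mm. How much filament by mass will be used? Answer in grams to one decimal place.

32.9 g

Volume inside the shell = 23.4 − 6.43, so 16.97 cm³.
Infill volume: 0.70 × 16.97 → 11.879 cm³.
Support = 0.30 × 23.4 = 7.02 cm³.
Deposited volume = 6.43 + 11.879 + 7.02 = 25.329 cm³.
Mass = 25.329 × 1.3, so 32.9277 g.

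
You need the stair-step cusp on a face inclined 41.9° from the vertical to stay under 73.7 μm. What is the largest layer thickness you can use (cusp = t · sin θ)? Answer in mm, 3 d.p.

0.110 mm

Layer height = cusp / sin(41.9°) = 0.0737 / 0.6678 = 0.110 mm.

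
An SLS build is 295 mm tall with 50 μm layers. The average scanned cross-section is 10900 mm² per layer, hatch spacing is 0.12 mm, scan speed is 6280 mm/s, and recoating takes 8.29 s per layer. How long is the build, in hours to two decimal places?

Number of layers: 295 / 0.05 → 5900 (rounded up).
Per-layer scan distance: 10900 / 0.12 → 90833.3 mm.
Scan time per layer = 90833.3 / 6280, so 14.4639 s.
Per-layer time = 14.4639 + 8.29 = 22.7539 s.
Build time = 5900 × 22.7539 = 134248.01 s = 37.29 hours.

37.29 hours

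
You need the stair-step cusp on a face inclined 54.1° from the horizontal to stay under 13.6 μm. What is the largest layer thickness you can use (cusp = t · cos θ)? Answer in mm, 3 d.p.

0.023 mm

cos(54.1°) = 0.5864; t_max = 0.0136/0.5864 = 0.023 mm.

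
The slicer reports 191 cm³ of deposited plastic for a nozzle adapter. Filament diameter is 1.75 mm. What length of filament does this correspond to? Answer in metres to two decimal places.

Cross-section of 1.75 mm filament: π·(1.75/2)² = 2.4053 mm².
Length = 191 cm³ / 2.4053 mm² = 191000 / 2.4053 = 79407.97 mm = 79.41 m.

79.41 m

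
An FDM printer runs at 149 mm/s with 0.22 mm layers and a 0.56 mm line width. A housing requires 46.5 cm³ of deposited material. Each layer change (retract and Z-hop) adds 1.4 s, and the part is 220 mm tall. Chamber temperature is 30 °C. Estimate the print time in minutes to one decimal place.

Line area = 0.22 × 0.56, so 0.1232 mm².
Toolpath length = 46.5 cm³ / 0.1232 mm² = 46500 / 0.1232 = 377435.1 mm.
Time extruding = 377435.1 / 149 = 2533.1 s.
Number of layers: 220 / 0.22 → 1000 (rounded up).
Z-hop total = 1000 × 1.4 = 1400 s.
Total = 2533.1 + 1400 = 3933.1 s = 65.6 minutes.

65.6 minutes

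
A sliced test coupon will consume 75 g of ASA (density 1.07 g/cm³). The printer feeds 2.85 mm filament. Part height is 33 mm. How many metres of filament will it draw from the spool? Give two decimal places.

Volume = 75 g / 1.07 g·cm⁻³ = 70.0935 cm³ = 70093.5 mm³.
Cross-section of 2.85 mm filament: π·(2.85/2)² = 6.3794 mm².
L = V/A = 70093.5/6.3794 = 10987.48 mm → 10.99 m.

10.99 m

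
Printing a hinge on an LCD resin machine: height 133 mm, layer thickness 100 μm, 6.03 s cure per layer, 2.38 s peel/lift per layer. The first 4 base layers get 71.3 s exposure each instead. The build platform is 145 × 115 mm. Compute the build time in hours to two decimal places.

Layers = ⌈133/0.1⌉ = 1330.
Burn-in layers: 4 × (71.3 + 2.38) → 294.72 s.
Regular layers = 1326 × (6.03 + 2.38), so 11151.66 s.
Sum: 294.72 + 11151.66 = 11446.38 s → 3.18 hours.

3.18 hours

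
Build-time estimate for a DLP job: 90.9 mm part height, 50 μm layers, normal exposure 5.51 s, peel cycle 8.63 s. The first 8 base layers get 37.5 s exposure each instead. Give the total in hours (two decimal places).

7.21 hours

Layer count = ceil(90.9 / 0.05) = 1818.
Base layers = 8 × (37.5 + 8.63), so 369.04 s.
Normal layers = 1810 × (5.51 + 8.63), so 25593.4 s.
Total = 369.04 + 25593.4 = 25962.44 s = 7.21 hours.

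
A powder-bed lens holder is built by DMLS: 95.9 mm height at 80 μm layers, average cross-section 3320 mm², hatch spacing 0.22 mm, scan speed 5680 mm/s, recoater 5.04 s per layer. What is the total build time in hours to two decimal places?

2.56 hours

Layers = ⌈95.9/0.08⌉ = 1199.
Scan path per layer: 3320 / 0.22 → 15090.9 mm.
Laser time per layer: 15090.9 / 5680 → 2.6568 s.
Time per layer = 2.6568 + 5.04, so 7.6968 s.
1199 layers × 7.6968 s/layer = 9228.4632 s, i.e. 2.56 hours.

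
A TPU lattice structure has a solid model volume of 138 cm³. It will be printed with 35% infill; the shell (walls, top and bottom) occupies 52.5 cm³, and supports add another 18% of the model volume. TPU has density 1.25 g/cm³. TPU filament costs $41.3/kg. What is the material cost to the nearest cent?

$5.54

Volume inside the shell = 138 − 52.5 = 85.5 cm³.
Deposited infill = 0.35 × 85.5 = 29.925 cm³.
Support = 0.18 × 138, so 24.84 cm³.
Total extruded: 52.5 + 29.925 + 24.84 → 107.265 cm³.
Mass = 107.265 × 1.25 = 134.08125 g.
Cost = 134.08125 g / 1000 × $41.3/kg = $5.54.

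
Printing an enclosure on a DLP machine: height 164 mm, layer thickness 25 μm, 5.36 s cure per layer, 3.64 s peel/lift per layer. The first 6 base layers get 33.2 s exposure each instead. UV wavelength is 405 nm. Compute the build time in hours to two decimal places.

16.45 hours

Number of layers: 164 / 0.025 → 6560 (rounded up).
Burn-in layers = 6 × (33.2 + 3.64), so 221.04 s.
Regular layers = 6554 × (5.36 + 3.64), so 58986 s.
Sum: 221.04 + 58986 = 59207.04 s → 16.45 hours.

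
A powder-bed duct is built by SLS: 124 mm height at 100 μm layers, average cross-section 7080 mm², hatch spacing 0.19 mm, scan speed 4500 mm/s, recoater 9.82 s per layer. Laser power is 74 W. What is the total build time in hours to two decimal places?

6.23 hours

Layer count = ceil(124 / 0.1) = 1240.
Scan path per layer = 7080 / 0.19, so 37263.2 mm.
Per-layer scan time = 37263.2 / 4500 = 8.2807 s.
Time per layer = 8.2807 + 9.82, so 18.1007 s.
Build time = 1240 × 18.1007 = 22444.868 s = 6.23 hours.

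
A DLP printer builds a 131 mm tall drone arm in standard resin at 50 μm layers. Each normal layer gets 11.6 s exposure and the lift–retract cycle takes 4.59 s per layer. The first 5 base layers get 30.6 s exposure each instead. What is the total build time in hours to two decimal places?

11.81 hours

Layer count = ceil(131 / 0.05) = 2620.
Burn-in layers: 5 × (30.6 + 4.59) → 175.95 s.
Remaining layers = 2615 × (11.6 + 4.59), so 42336.85 s.
Total = 175.95 + 42336.85 = 42512.8 s = 11.81 hours.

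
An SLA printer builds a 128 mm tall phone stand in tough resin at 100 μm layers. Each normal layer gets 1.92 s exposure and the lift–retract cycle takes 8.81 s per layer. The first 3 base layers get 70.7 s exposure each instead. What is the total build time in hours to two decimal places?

3.87 hours

Layers = ⌈128/0.1⌉ = 1280.
Base layers: 3 × (70.7 + 8.81) → 238.53 s.
Remaining layers: 1277 × (1.92 + 8.81) → 13702.21 s.
Total = 238.53 + 13702.21 = 13940.74 s = 3.87 hours.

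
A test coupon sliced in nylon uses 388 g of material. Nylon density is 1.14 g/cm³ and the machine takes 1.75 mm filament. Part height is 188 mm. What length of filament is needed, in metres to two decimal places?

Volume = 388 g / 1.14 g·cm⁻³ = 340.3509 cm³ = 340350.9 mm³.
A = π r² = π × 0.875² = 2.4053 mm².
Length = 340350.9 / 2.4053 = 141500.39 mm = 141.50 m.

141.50 m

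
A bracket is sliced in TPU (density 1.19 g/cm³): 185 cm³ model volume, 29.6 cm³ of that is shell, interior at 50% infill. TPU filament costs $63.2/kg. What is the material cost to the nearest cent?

$8.07

Volume inside the shell = 185 − 29.6, so 155.4 cm³.
Infill deposited: 0.50 × 155.4 → 77.7 cm³.
Total printed volume = 29.6 + 77.7 = 107.3 cm³.
Mass: 107.3 × 1.19 → 127.687 g.
Cost = 127.687 g / 1000 × $63.2/kg = $8.07.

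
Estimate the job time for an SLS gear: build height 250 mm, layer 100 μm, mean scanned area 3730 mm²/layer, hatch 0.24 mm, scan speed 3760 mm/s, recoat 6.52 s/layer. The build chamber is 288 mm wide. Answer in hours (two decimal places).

7.40 hours

Layer count = ceil(250 / 0.1) = 2500.
Scan path per layer = 3730 / 0.24, so 15541.7 mm.
Scan time per layer = 15541.7 / 3760 = 4.1334 s.
Layer cycle = 4.1334 + 6.52, so 10.6534 s.
Build time = 2500 × 10.6534 = 26633.5 s = 7.40 hours.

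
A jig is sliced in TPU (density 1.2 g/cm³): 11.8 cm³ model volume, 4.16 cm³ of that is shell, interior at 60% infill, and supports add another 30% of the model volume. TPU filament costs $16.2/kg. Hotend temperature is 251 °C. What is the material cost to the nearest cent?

Infill region = 11.8 − 4.16 = 7.64 cm³.
Deposited infill = 0.60 × 7.64, so 4.584 cm³.
Support: 0.30 × 11.8 → 3.54 cm³.
Total printed volume = 4.16 + 4.584 + 3.54 = 12.284 cm³.
Mass = 12.284 × 1.2, so 14.7408 g.
At $16.2/kg: 14.7408/1000 × 16.2 = $0.24.

$0.24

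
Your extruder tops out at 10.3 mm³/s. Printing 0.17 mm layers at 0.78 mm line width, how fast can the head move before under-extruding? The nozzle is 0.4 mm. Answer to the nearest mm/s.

A = 0.17 × 0.78 = 0.1326 mm².
Max speed = 10.3 / 0.1326 = 77.68 ≈ 78 mm/s.

78 mm/s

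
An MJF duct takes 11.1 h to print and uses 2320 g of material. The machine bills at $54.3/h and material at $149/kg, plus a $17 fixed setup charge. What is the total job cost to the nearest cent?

Machine-time cost = 54.3 × 11.1, so $602.73.
Material charge = 149 × 2320/1000 = $345.68.
Total = 602.73 + 345.68 + 17 = $965.41.

$965.41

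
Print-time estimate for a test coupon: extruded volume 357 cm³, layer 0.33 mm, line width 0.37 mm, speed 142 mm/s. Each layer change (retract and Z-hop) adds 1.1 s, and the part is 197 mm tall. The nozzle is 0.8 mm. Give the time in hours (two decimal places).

5.90 hours

Extrusion cross-section = 0.33 × 0.37, so 0.1221 mm².
Path length: 357000 mm³ / 0.1221 mm² → 2923832.9 mm.
Print-move time = 2923832.9 / 142 = 20590.4 s.
Layers = ⌈197/0.33⌉ = 597.
Z-hop total = 597 × 1.1 = 656.7 s.
Altogether 20590.4 + 656.7 = 21247.1 s, i.e. 5.90 hours.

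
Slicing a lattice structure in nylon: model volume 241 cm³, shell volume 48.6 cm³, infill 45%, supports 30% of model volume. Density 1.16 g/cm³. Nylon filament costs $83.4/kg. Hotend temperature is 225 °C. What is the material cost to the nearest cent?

$20.07

Interior volume: 241 − 48.6 → 192.4 cm³.
Deposited infill = 0.45 × 192.4, so 86.58 cm³.
Support: 0.30 × 241 → 72.3 cm³.
Total printed volume: 48.6 + 86.58 + 72.3 → 207.48 cm³.
Mass = 207.48 × 1.16 = 240.6768 g.
Cost = 240.6768 g / 1000 × $83.4/kg = $20.07.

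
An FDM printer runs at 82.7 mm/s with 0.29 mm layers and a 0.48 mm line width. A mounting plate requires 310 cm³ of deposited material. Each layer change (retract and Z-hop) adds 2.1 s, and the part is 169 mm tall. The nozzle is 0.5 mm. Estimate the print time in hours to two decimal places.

7.82 hours

Extrusion cross-section = 0.29 × 0.48 = 0.1392 mm².
Path length: 310000 mm³ / 0.1392 mm² → 2227011.5 mm.
Extrusion time = 2227011.5 / 82.7 = 26928.8 s.
Layer count = ceil(169 / 0.29) = 583.
Layer-change overhead = 583 × 2.1, so 1224.3 s.
Altogether 26928.8 + 1224.3 = 28153.1 s, i.e. 7.82 hours.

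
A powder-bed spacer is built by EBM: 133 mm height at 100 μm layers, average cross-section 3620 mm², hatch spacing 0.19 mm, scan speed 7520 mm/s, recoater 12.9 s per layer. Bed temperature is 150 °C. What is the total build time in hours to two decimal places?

Layers = ⌈133/0.1⌉ = 1330.
Per-layer scan distance: 3620 / 0.19 → 19052.6 mm.
Per-layer scan time: 19052.6 / 7520 → 2.5336 s.
Per-layer time: 2.5336 + 12.9 → 15.4336 s.
Build time = 1330 × 15.4336 = 20526.688 s = 5.70 hours.

5.70 hours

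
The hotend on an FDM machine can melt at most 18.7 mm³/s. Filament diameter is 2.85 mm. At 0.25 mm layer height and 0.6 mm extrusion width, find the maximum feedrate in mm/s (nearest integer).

125 mm/s

Extrusion cross-section = 0.25 × 0.6, so 0.15 mm².
Max speed = 18.7 / 0.15 = 124.67 ≈ 125 mm/s.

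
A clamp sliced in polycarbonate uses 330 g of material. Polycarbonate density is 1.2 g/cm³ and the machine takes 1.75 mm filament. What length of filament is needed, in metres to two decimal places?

114.33 m

Volume = 330 g / 1.2 g·cm⁻³ = 275 cm³ = 275000 mm³.
Filament cross-section = π × (1.75/2)² = 2.4053 mm².
Length = 275000 / 2.4053 = 114330.85 mm = 114.33 m.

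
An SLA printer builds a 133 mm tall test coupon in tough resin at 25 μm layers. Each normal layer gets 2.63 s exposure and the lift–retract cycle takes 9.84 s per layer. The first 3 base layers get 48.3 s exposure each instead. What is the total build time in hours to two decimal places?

18.47 hours

Number of layers: 133 / 0.025 → 5320 (rounded up).
Burn-in layers = 3 × (48.3 + 9.84) = 174.42 s.
Regular layers = 5317 × (2.63 + 9.84) = 66302.99 s.
Sum: 174.42 + 66302.99 = 66477.41 s → 18.47 hours.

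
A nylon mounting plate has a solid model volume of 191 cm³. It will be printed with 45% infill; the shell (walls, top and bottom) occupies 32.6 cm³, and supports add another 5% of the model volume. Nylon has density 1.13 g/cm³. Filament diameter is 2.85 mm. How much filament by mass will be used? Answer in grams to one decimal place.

Infill region = 191 − 32.6 = 158.4 cm³.
Deposited infill = 0.45 × 158.4, so 71.28 cm³.
Support = 0.05 × 191 = 9.55 cm³.
Deposited volume: 32.6 + 71.28 + 9.55 → 113.43 cm³.
Mass = 113.43 × 1.13 = 128.1759 g.

128.2 g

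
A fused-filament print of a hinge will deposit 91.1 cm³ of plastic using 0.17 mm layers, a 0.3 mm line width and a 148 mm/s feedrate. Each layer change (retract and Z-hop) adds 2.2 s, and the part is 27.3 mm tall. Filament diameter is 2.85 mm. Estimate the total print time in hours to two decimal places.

3.45 hours

Extrusion cross-section: 0.17 × 0.3 → 0.051 mm².
Total extruded path = 91100/0.051 = 1786274.5 mm.
Print-move time: 1786274.5 / 148 → 12069.4 s.
Number of layers: 27.3 / 0.17 → 161 (rounded up).
Z-hop total: 161 × 2.2 → 354.2 s.
Total = 12069.4 + 354.2 = 12423.6 s = 3.45 hours.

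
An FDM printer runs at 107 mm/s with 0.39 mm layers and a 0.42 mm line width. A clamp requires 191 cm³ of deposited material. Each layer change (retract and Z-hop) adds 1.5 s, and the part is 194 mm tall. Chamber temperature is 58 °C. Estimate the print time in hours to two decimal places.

Extrusion cross-section = 0.39 × 0.42 = 0.1638 mm².
Toolpath length = 191 cm³ / 0.1638 mm² = 191000 / 0.1638 = 1166056.2 mm.
Time extruding = 1166056.2 / 107, so 10897.7 s.
Layer count = ceil(194 / 0.39) = 498.
Z-hop total = 498 × 1.5 = 747 s.
Altogether 10897.7 + 747 = 11644.7 s, i.e. 3.23 hours.

3.23 hours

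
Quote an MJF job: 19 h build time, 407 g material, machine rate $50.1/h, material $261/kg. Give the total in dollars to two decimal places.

$1058.13

Time charge = 50.1 × 19 = $951.90.
Feedstock cost: 261 × 407/1000 → $106.227.
Total = 951.90 + 106.227 = 1058.127 ≈ $1058.13.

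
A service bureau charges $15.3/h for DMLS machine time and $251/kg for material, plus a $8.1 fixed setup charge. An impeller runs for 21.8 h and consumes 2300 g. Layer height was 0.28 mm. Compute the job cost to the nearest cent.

Machine-time cost = 15.3 × 21.8, so $333.54.
Material charge = 251 × 2300/1000 = $577.30.
Adding setup: 333.54 + 577.30 + 8.1 → $918.94.

$918.94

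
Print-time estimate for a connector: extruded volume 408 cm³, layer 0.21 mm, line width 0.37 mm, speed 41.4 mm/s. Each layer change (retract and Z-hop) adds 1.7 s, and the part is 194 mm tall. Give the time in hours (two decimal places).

Extrusion cross-section = 0.21 × 0.37 = 0.0777 mm².
Toolpath length = 408 cm³ / 0.0777 mm² = 408000 / 0.0777 = 5250965.3 mm.
Time extruding = 5250965.3 / 41.4, so 126834.9 s.
Layer count = ceil(194 / 0.21) = 924.
Z-hop total = 924 × 1.7 = 1570.8 s.
Total = 126834.9 + 1570.8 = 128405.7 s = 35.67 hours.

35.67 hours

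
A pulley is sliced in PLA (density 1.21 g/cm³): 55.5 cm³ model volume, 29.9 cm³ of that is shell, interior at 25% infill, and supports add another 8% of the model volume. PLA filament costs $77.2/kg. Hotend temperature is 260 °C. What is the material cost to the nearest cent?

$3.81

Infill region = 55.5 − 29.9, so 25.6 cm³.
Infill volume: 0.25 × 25.6 → 6.4 cm³.
Support = 0.08 × 55.5, so 4.44 cm³.
Total extruded = 29.9 + 6.4 + 4.44 = 40.74 cm³.
Mass = 40.74 × 1.21 = 49.2954 g.
Cost = 49.2954 g / 1000 × $77.2/kg = $3.81.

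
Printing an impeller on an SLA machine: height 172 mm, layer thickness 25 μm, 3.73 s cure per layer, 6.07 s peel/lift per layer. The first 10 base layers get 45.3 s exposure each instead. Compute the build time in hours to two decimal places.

18.84 hours

Layer count = ceil(172 / 0.025) = 6880.
Base layers = 10 × (45.3 + 6.07), so 513.7 s.
Normal layers: 6870 × (3.73 + 6.07) → 67326 s.
Total = 513.7 + 67326 = 67839.7 s = 18.84 hours.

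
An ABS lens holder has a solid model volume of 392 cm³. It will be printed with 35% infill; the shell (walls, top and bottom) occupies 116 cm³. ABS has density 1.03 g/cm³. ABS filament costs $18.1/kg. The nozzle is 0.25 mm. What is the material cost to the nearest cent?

$3.96

Volume inside the shell = 392 − 116, so 276 cm³.
Infill volume: 0.35 × 276 → 96.6 cm³.
Total printed volume = 116 + 96.6 = 212.6 cm³.
Mass: 212.6 × 1.03 → 218.978 g.
Cost = 218.978 g / 1000 × $18.1/kg = $3.96.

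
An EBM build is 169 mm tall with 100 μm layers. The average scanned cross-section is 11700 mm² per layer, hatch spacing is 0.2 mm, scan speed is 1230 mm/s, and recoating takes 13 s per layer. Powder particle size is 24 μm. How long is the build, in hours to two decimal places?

28.43 hours

Layer count = ceil(169 / 0.1) = 1690.
Scan path per layer = 11700 / 0.2, so 58500 mm.
Scan time per layer: 58500 / 1230 → 47.561 s.
Per-layer time = 47.561 + 13 = 60.561 s.
1690 layers × 60.561 s/layer = 102348.09 s, i.e. 28.43 hours.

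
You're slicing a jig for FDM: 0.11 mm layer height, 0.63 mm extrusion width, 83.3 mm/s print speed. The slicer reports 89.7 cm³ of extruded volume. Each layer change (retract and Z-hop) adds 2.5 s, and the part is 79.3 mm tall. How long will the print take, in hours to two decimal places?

4.82 hours

Extrusion cross-section: 0.11 × 0.63 → 0.0693 mm².
Toolpath length = 89.7 cm³ / 0.0693 mm² = 89700 / 0.0693 = 1294372.3 mm.
Extrusion time = 1294372.3 / 83.3 = 15538.7 s.
Number of layers: 79.3 / 0.11 → 721 (rounded up).
Z-hop total: 721 × 2.5 → 1802.5 s.
Total = 15538.7 + 1802.5 = 17341.2 s = 4.82 hours.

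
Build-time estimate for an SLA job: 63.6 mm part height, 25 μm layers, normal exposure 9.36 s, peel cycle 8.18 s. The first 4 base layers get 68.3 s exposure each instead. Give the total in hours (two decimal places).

Layers = ⌈63.6/0.025⌉ = 2544.
Bottom layers: 4 × (68.3 + 8.18) → 305.92 s.
Remaining layers: 2540 × (9.36 + 8.18) → 44551.6 s.
Total = 305.92 + 44551.6 = 44857.52 s = 12.46 hours.

12.46 hours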